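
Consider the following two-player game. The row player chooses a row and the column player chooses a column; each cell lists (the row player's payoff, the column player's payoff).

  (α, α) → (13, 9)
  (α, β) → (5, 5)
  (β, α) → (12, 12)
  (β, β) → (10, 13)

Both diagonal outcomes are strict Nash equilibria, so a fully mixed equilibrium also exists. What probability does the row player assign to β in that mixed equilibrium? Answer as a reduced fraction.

The row player's mix p on α must make the column player indifferent between α and β.
The column player's payoff from α: 9p + 12(1−p). From β: 5p + 13(1−p).
Set equal: 4p = 1(1−p) → p = 1/5.
Probability on β is 1 − 1/5 = 4/5.

4/5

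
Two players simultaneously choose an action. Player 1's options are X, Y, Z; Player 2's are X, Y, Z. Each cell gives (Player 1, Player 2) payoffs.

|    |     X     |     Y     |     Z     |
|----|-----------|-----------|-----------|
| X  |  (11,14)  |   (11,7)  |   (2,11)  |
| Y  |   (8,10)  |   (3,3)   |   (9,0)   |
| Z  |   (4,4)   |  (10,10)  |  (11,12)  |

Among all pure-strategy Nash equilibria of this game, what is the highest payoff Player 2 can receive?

14

Both X is a pure NE (Player 1: 11 ≥ 8; Player 2: 14 ≥ 11). Player 2 gets 14.
Both Z is a pure NE (Player 1: 11 ≥ 9; Player 2: 12 ≥ 10). Player 2 gets 12.
Every other cell has a profitable deviation for at least one player. Highest of {14, 12} is 14.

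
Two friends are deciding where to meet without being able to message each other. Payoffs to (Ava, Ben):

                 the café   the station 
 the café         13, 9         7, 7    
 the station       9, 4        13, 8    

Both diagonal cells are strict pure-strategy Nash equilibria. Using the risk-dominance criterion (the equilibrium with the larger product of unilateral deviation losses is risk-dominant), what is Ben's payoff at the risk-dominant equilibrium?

At both the café: Ava loses 13 − 9 = 4 by deviating; Ben loses 9 − 7 = 2. Product = 4·2 = 8.
At both the station: Ava loses 13 − 7 = 6 by deviating; Ben loses 8 − 4 = 4. Product = 6·4 = 24.
24 > 8, so both the station is risk-dominant. Ben's payoff there is 8.

8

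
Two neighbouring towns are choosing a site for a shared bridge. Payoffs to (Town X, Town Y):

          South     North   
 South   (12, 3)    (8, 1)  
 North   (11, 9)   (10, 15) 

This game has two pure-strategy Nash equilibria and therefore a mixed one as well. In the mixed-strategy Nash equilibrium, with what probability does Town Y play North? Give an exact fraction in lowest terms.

1/3

Town Y's mix q on South must make Town X indifferent between South and North.
Town X's payoff from South: 12q + 8(1−q). From North: 11q + 10(1−q).
Set equal: 1q = 2(1−q) → q = 2/3.
Probability on North is 1 − 2/3 = 1/3.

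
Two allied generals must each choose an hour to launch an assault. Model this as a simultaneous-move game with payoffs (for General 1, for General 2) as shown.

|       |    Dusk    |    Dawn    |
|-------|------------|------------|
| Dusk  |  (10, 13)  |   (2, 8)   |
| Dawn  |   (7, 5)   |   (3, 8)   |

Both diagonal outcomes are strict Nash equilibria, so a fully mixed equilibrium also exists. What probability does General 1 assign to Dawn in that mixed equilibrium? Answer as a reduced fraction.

General 1's mix p on Dusk must make General 2 indifferent between Dusk and Dawn.
General 2's payoff from Dusk: 13p + 5(1−p). From Dawn: 8p + 8(1−p).
Set equal: 5p = 3(1−p) → p = 3/8.
Probability on Dawn is 1 − 3/8 = 5/8.

5/8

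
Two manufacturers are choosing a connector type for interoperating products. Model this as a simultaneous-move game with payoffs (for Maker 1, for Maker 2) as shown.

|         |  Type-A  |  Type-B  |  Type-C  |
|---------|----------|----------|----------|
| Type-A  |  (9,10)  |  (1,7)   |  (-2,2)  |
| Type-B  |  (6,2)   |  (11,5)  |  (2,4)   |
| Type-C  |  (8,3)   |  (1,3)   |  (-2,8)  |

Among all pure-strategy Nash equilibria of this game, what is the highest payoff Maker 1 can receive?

Both Type-A is a pure NE (Maker 1: 9 ≥ 8; Maker 2: 10 ≥ 7). Maker 1 gets 9.
Both Type-B is a pure NE (Maker 1: 11 ≥ 1; Maker 2: 5 ≥ 4). Maker 1 gets 11.
Every other cell has a profitable deviation for at least one player. Highest of {9, 11} is 11.

11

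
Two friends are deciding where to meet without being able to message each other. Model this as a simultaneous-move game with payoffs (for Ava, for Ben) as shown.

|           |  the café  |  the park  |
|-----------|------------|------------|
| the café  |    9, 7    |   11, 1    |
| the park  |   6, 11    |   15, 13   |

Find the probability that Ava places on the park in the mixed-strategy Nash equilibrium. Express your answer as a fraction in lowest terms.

3/4

Ava's mix p on the café must make Ben indifferent between the café and the park.
Ben's payoff from the café: 7p + 11(1−p). From the park: 1p + 13(1−p).
Set equal: 6p = 2(1−p) → p = 2/8 = 1/4.
Probability on the park is 1 − 1/4 = 3/4.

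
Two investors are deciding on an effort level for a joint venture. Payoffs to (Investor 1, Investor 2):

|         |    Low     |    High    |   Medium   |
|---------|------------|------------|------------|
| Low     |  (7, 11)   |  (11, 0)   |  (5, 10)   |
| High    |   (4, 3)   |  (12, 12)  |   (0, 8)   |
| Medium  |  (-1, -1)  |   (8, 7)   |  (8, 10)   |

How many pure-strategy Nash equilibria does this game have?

3

Both Low: Investor 1 gets 7 (best alternative 4); Investor 2 gets 11 (best alternative 10). Neither deviates — NE.
Both High: Investor 1 gets 12 (best alternative 11); Investor 2 gets 12 (best alternative 8). Neither deviates — NE.
Both Medium: Investor 1 gets 8 (best alternative 5); Investor 2 gets 10 (best alternative 7). Neither deviates — NE.
(Medium, High) is not a NE: Investor 1 would switch to High (12 > 8).
No other cell survives both best-response checks, so there are 3 pure NE.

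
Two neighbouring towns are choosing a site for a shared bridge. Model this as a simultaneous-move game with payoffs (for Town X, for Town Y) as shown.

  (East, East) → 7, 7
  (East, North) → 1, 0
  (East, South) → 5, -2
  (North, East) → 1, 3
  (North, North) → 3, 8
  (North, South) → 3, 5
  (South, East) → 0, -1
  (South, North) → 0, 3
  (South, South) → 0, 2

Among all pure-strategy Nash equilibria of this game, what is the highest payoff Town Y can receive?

8

Both East is a pure NE (Town X: 7 ≥ 1; Town Y: 7 ≥ 0). Town Y gets 7.
Both North is a pure NE (Town X: 3 ≥ 1; Town Y: 8 ≥ 5). Town Y gets 8.
Every other cell has a profitable deviation for at least one player. Highest of {7, 8} is 8.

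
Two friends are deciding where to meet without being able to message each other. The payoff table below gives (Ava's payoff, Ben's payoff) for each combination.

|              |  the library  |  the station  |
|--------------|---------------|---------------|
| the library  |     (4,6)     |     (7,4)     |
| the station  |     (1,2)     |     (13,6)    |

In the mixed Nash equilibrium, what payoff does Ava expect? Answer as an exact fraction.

5

Ben mixes with probability q on the library, chosen so Ava is indifferent: 4q + 7(1−q) = 1q + 13(1−q) gives q = 2/3.
Ava's expected payoff (from either row, since indifferent) is 4·2/3 + 7·1/3 = 5.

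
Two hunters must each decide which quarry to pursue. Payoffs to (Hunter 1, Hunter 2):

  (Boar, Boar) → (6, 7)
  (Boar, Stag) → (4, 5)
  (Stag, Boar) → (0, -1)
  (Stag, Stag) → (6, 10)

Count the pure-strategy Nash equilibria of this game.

2

Both Boar: Hunter 1 gets 6 (best alternative 0); Hunter 2 gets 7 (best alternative 5). Neither deviates — NE.
Both Stag: Hunter 1 gets 6 (best alternative 4); Hunter 2 gets 10 (best alternative -1). Neither deviates — NE.
(Boar, Stag) is not a NE: Hunter 1 would switch to Stag (6 > 4).
No other cell survives both best-response checks, so there are 2 pure NE.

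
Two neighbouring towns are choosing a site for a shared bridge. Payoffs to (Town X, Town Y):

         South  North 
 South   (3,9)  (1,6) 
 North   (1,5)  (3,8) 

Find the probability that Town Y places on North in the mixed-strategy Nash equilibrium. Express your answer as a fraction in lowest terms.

Town Y's mix q on South must make Town X indifferent between South and North.
Town X's payoff from South: 3q + 1(1−q). From North: 1q + 3(1−q).
Set equal: 2q = 2(1−q) → q = 2/4 = 1/2.
Probability on North is 1 − 1/2 = 1/2.

1/2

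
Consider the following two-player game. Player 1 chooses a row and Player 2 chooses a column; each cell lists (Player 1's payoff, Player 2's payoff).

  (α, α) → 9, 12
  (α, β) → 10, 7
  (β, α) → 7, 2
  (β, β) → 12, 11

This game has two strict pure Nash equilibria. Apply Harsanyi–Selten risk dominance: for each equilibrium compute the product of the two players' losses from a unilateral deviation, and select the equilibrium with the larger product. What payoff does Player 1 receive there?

At both α: Player 1 loses 9 − 7 = 2 by deviating; Player 2 loses 12 − 7 = 5. Product = 2·5 = 10.
At both β: Player 1 loses 12 − 10 = 2 by deviating; Player 2 loses 11 − 2 = 9. Product = 2·9 = 18.
18 > 10, so both β is risk-dominant. Player 1's payoff there is 12.

12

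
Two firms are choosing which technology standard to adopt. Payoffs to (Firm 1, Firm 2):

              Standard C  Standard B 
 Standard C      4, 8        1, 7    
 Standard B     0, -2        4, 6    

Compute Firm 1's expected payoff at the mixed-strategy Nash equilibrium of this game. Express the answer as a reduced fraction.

Firm 2 mixes with probability q on Standard C, chosen so Firm 1 is indifferent: 4q + 1(1−q) = 0q + 4(1−q) gives q = 3/7.
Firm 1's expected payoff (from either row, since indifferent) is 4·3/7 + 1·4/7 = 16/7.

16/7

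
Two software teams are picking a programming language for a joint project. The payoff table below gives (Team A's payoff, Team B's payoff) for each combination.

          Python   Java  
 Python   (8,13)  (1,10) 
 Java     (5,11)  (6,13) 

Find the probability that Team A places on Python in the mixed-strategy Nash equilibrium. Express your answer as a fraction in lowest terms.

2/5

Team A's mix p on Python must make Team B indifferent between Python and Java.
Team B's payoff from Python: 13p + 11(1−p). From Java: 10p + 13(1−p).
Set equal: 3p = 2(1−p) → p = 2/5.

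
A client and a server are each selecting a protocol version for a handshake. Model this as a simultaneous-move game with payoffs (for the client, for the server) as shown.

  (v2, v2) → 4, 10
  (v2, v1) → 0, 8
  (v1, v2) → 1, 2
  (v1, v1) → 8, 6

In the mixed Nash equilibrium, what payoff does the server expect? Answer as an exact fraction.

22/3

The client mixes with probability p on v2, chosen so the server is indifferent: 10p + 2(1−p) = 8p + 6(1−p) gives p = 2/3.
The server's expected payoff is 10·2/3 + 2·1/3 = 22/3.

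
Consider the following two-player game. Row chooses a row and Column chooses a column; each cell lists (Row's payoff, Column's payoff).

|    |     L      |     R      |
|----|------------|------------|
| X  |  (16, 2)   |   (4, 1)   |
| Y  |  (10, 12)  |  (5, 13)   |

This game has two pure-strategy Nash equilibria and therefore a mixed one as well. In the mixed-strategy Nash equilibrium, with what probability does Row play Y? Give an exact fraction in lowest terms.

1/2

Row's mix p on X must make Column indifferent between L and R.
Column's payoff from L: 2p + 12(1−p). From R: 1p + 13(1−p).
Set equal: 1p = 1(1−p) → p = 1/2.
Probability on Y is 1 − 1/2 = 1/2.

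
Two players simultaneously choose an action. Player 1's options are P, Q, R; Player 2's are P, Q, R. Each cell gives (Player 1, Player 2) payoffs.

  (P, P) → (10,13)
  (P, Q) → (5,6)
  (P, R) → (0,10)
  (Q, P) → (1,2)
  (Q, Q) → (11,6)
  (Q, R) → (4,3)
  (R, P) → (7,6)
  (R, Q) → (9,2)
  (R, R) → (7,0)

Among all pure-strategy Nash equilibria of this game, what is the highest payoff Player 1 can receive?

11

Both P is a pure NE (Player 1: 10 ≥ 7; Player 2: 13 ≥ 10). Player 1 gets 10.
Both Q is a pure NE (Player 1: 11 ≥ 9; Player 2: 6 ≥ 3). Player 1 gets 11.
Every other cell has a profitable deviation for at least one player. Highest of {10, 11} is 11.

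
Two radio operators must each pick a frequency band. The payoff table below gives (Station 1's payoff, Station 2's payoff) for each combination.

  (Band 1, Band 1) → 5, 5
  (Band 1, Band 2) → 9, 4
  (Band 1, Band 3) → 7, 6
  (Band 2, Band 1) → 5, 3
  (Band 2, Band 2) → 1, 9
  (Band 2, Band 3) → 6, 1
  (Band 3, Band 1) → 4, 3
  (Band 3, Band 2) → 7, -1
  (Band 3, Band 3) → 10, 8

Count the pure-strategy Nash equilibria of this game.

1

Both Band 3: Station 1 gets 10 (best alternative 7); Station 2 gets 8 (best alternative 3). Neither deviates — NE.
Both Band 1 is not a NE: Station 2 would switch to Band 3 (6 > 5).
No other cell survives both best-response checks, so there is 1 pure NE.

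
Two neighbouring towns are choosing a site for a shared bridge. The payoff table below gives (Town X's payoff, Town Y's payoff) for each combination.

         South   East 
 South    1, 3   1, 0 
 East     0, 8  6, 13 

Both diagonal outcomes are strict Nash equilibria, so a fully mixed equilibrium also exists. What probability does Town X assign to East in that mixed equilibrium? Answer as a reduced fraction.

Town X's mix p on South must make Town Y indifferent between South and East.
Town Y's payoff from South: 3p + 8(1−p). From East: 0p + 13(1−p).
Set equal: 3p = 5(1−p) → p = 5/8.
Probability on East is 1 − 5/8 = 3/8.

3/8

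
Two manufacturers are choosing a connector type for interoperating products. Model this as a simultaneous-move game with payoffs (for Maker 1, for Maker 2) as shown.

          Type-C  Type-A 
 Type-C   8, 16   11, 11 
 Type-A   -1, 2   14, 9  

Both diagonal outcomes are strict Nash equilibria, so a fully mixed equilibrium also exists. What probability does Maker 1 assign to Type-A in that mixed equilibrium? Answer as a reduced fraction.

Maker 1's mix p on Type-C must make Maker 2 indifferent between Type-C and Type-A.
Maker 2's payoff from Type-C: 16p + 2(1−p). From Type-A: 11p + 9(1−p).
Set equal: 5p = 7(1−p) → p = 7/12.
Probability on Type-A is 1 − 7/12 = 5/12.

5/12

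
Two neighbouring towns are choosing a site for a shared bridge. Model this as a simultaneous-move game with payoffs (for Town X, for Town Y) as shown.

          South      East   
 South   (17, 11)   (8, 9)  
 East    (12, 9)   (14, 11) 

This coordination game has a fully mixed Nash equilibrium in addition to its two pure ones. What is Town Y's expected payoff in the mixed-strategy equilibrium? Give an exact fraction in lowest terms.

Town X mixes with probability p on South, chosen so Town Y is indifferent: 11p + 9(1−p) = 9p + 11(1−p) gives p = 1/2.
Town Y's expected payoff is 11·1/2 + 9·1/2 = 10.

10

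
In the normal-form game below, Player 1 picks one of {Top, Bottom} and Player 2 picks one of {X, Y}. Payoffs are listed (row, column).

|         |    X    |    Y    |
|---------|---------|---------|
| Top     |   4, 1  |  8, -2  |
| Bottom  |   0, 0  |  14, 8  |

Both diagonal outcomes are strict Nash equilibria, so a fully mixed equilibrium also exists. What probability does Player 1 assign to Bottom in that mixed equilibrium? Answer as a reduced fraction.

3/11

Player 1's mix p on Top must make Player 2 indifferent between X and Y.
Player 2's payoff from X: 1p + 0(1−p). From Y: (-2)p + 8(1−p).
Set equal: 3p = 8(1−p) → p = 8/11.
Probability on Bottom is 1 − 8/11 = 3/11.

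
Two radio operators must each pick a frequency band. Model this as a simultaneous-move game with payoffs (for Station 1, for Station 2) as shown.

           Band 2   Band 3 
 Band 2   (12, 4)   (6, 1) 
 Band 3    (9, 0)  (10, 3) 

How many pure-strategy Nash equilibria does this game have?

Both Band 2: Station 1 gets 12 (best alternative 9); Station 2 gets 4 (best alternative 1). Neither deviates — NE.
Both Band 3: Station 1 gets 10 (best alternative 6); Station 2 gets 3 (best alternative 0). Neither deviates — NE.
(Band 2, Band 3) is not a NE: Station 1 would switch to Band 3 (10 > 6).
No other cell survives both best-response checks, so there are 2 pure NE.

2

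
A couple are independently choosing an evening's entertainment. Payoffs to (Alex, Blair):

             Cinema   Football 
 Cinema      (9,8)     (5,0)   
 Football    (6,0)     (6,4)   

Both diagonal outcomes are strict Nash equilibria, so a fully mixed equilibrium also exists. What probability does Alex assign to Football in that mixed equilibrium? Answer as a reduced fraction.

2/3

Alex's mix p on Cinema must make Blair indifferent between Cinema and Football.
Blair's payoff from Cinema: 8p + 0(1−p). From Football: 0p + 4(1−p).
Set equal: 8p = 4(1−p) → p = 4/12 = 1/3.
Probability on Football is 1 − 1/3 = 2/3.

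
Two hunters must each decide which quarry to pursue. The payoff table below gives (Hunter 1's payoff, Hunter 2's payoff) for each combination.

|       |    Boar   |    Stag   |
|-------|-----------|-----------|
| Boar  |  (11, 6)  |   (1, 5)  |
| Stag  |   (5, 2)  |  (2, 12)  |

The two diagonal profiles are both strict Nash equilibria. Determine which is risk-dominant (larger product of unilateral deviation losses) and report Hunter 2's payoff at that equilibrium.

At both Boar: Hunter 1 loses 11 − 5 = 6 by deviating; Hunter 2 loses 6 − 5 = 1. Product = 6·1 = 6.
At both Stag: Hunter 1 loses 2 − 1 = 1 by deviating; Hunter 2 loses 12 − 2 = 10. Product = 1·10 = 10.
10 > 6, so both Stag is risk-dominant. Hunter 2's payoff there is 12.

12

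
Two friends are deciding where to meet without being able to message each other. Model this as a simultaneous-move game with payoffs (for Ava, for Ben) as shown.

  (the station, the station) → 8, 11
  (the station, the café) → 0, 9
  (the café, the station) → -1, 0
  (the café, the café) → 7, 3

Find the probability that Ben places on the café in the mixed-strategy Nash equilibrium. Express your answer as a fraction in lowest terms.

Ben's mix q on the station must make Ava indifferent between the station and the café.
Ava's payoff from the station: 8q + 0(1−q). From the café: (-1)q + 7(1−q).
Set equal: 9q = 7(1−q) → q = 7/16.
Probability on the café is 1 − 7/16 = 9/16.

9/16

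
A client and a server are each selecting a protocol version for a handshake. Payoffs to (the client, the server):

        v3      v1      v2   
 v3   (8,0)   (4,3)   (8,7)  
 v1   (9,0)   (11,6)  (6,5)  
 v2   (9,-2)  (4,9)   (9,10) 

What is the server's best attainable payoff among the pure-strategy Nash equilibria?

Both v1 is a pure NE (the client: 11 ≥ 4; the server: 6 ≥ 5). The server gets 6.
Both v2 is a pure NE (the client: 9 ≥ 8; the server: 10 ≥ 9). The server gets 10.
Every other cell has a profitable deviation for at least one player. Highest of {6, 10} is 10.

10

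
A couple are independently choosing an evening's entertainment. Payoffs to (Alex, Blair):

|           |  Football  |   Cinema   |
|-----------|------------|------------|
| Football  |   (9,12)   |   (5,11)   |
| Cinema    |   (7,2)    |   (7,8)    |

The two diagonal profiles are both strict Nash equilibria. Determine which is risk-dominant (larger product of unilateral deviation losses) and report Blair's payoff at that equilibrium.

8

At both Football: Alex loses 9 − 7 = 2 by deviating; Blair loses 12 − 11 = 1. Product = 2·1 = 2.
At both Cinema: Alex loses 7 − 5 = 2 by deviating; Blair loses 8 − 2 = 6. Product = 2·6 = 12.
12 > 2, so both Cinema is risk-dominant. Blair's payoff there is 8.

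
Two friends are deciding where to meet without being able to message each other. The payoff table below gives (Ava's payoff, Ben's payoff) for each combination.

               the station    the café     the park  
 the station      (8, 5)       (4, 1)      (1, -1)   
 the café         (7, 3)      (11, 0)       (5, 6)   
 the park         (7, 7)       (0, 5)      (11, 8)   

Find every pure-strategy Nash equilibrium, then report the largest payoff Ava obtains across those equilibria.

Both the station is a pure NE (Ava: 8 ≥ 7; Ben: 5 ≥ 1). Ava gets 8.
Both the park is a pure NE (Ava: 11 ≥ 5; Ben: 8 ≥ 7). Ava gets 11.
Every other cell has a profitable deviation for at least one player. Highest of {8, 11} is 11.

11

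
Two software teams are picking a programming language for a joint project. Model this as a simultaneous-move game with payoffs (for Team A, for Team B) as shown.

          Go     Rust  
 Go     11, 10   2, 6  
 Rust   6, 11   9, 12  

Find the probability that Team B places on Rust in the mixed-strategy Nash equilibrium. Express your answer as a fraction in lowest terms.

5/12

Team B's mix q on Go must make Team A indifferent between Go and Rust.
Team A's payoff from Go: 11q + 2(1−q). From Rust: 6q + 9(1−q).
Set equal: 5q = 7(1−q) → q = 7/12.
Probability on Rust is 1 − 7/12 = 5/12.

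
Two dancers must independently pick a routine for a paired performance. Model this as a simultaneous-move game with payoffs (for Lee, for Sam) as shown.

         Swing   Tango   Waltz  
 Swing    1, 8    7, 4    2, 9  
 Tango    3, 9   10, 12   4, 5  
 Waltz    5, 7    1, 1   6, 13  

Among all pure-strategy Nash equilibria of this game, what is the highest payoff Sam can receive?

Both Tango is a pure NE (Lee: 10 ≥ 7; Sam: 12 ≥ 9). Sam gets 12.
Both Waltz is a pure NE (Lee: 6 ≥ 4; Sam: 13 ≥ 7). Sam gets 13.
Every other cell has a profitable deviation for at least one player. Highest of {12, 13} is 13.

13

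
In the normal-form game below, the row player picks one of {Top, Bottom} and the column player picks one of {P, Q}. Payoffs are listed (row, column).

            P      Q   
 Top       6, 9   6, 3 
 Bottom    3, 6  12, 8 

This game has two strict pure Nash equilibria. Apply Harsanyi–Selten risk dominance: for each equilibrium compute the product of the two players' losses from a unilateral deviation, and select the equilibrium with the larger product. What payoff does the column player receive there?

At (Top, P): the row player loses 6 − 3 = 3 by deviating; the column player loses 9 − 3 = 6. Product = 3·6 = 18.
At (Bottom, Q): the row player loses 12 − 6 = 6 by deviating; the column player loses 8 − 6 = 2. Product = 6·2 = 12.
18 > 12, so (Top, P) is risk-dominant. The column player's payoff there is 9.

9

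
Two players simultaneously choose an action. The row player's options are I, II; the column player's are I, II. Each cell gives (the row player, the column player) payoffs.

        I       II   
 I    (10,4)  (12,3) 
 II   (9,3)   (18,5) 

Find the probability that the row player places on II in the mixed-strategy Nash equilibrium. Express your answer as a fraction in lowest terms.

The row player's mix p on I must make the column player indifferent between I and II.
The column player's payoff from I: 4p + 3(1−p). From II: 3p + 5(1−p).
Set equal: 1p = 2(1−p) → p = 2/3.
Probability on II is 1 − 2/3 = 1/3.

1/3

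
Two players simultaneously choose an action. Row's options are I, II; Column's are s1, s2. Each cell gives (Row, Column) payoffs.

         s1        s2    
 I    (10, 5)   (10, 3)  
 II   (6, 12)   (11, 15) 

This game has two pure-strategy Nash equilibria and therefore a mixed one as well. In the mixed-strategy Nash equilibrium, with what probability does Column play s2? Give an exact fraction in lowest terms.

Column's mix q on s1 must make Row indifferent between I and II.
Row's payoff from I: 10q + 10(1−q). From II: 6q + 11(1−q).
Set equal: 4q = 1(1−q) → q = 1/5.
Probability on s2 is 1 − 1/5 = 4/5.

4/5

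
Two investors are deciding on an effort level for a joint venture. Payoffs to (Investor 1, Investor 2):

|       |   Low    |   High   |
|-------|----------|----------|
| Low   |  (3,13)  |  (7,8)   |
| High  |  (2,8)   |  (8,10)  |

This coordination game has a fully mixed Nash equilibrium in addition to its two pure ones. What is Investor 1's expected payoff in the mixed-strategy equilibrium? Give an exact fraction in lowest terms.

Investor 2 mixes with probability q on Low, chosen so Investor 1 is indifferent: 3q + 7(1−q) = 2q + 8(1−q) gives q = 1/2.
Investor 1's expected payoff (from either row, since indifferent) is 3·1/2 + 7·1/2 = 5.

5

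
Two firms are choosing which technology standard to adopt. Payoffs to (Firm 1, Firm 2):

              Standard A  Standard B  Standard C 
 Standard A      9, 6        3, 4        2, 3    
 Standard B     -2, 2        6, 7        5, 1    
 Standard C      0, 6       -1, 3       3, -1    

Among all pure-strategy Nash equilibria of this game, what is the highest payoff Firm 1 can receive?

9

Both Standard A is a pure NE (Firm 1: 9 ≥ 0; Firm 2: 6 ≥ 4). Firm 1 gets 9.
Both Standard B is a pure NE (Firm 1: 6 ≥ 3; Firm 2: 7 ≥ 2). Firm 1 gets 6.
Every other cell has a profitable deviation for at least one player. Highest of {9, 6} is 9.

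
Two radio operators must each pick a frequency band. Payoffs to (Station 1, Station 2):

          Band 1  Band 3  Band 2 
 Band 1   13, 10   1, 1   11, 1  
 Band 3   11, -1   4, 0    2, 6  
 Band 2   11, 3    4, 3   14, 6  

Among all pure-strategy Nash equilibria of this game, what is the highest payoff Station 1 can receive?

14

Both Band 1 is a pure NE (Station 1: 13 ≥ 11; Station 2: 10 ≥ 1). Station 1 gets 13.
Both Band 2 is a pure NE (Station 1: 14 ≥ 11; Station 2: 6 ≥ 3). Station 1 gets 14.
Every other cell has a profitable deviation for at least one player. Highest of {13, 14} is 14.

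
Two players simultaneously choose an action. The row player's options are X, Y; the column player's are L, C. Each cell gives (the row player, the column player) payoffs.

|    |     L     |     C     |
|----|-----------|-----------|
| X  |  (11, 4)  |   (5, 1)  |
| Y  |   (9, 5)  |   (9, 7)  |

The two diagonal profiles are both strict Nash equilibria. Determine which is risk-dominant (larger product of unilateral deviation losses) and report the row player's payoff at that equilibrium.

9

At (X, L): the row player loses 11 − 9 = 2 by deviating; the column player loses 4 − 1 = 3. Product = 2·3 = 6.
At (Y, C): the row player loses 9 − 5 = 4 by deviating; the column player loses 7 − 5 = 2. Product = 4·2 = 8.
8 > 6, so (Y, C) is risk-dominant. The row player's payoff there is 9.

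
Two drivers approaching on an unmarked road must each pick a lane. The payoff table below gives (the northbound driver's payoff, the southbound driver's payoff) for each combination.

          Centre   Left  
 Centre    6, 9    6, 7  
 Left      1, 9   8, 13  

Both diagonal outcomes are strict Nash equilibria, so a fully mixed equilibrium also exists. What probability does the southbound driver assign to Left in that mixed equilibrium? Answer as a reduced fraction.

5/7

The southbound driver's mix q on Centre must make the northbound driver indifferent between Centre and Left.
The northbound driver's payoff from Centre: 6q + 6(1−q). From Left: 1q + 8(1−q).
Set equal: 5q = 2(1−q) → q = 2/7.
Probability on Left is 1 − 2/7 = 5/7.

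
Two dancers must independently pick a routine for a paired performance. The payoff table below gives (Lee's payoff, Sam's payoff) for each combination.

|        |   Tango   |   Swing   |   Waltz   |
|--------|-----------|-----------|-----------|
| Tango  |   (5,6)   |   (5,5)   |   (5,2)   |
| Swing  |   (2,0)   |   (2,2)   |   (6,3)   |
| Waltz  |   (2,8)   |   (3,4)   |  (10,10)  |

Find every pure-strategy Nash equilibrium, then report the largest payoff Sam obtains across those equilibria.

10

Both Tango is a pure NE (Lee: 5 ≥ 2; Sam: 6 ≥ 5). Sam gets 6.
Both Waltz is a pure NE (Lee: 10 ≥ 6; Sam: 10 ≥ 8). Sam gets 10.
Every other cell has a profitable deviation for at least one player. Highest of {6, 10} is 10.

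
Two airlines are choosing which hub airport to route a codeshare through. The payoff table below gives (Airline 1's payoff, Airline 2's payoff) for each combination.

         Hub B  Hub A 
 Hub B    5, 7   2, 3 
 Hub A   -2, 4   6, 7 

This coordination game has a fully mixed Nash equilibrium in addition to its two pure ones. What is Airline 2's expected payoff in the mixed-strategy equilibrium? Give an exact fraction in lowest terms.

37/7

Airline 1 mixes with probability p on Hub B, chosen so Airline 2 is indifferent: 7p + 4(1−p) = 3p + 7(1−p) gives p = 3/7.
Airline 2's expected payoff is 7·3/7 + 4·4/7 = 37/7.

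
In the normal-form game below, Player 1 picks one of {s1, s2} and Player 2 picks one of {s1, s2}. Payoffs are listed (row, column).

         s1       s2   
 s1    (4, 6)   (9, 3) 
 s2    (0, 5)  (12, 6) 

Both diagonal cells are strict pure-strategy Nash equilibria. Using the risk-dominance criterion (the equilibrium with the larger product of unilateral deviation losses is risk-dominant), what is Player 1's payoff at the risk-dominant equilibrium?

At both s1: Player 1 loses 4 − 0 = 4 by deviating; Player 2 loses 6 − 3 = 3. Product = 4·3 = 12.
At both s2: Player 1 loses 12 − 9 = 3 by deviating; Player 2 loses 6 − 5 = 1. Product = 3·1 = 3.
12 > 3, so both s1 is risk-dominant. Player 1's payoff there is 4.

4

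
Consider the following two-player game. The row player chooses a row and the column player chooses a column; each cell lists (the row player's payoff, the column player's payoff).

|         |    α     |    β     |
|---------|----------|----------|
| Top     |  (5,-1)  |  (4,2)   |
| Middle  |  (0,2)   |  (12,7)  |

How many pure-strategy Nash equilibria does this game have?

1

(Middle, β): the row player gets 12 (best alternative 4); the column player gets 7 (best alternative 2). Neither deviates — NE.
(Top, α) is not a NE: the column player would switch to β (2 > -1).
No other cell survives both best-response checks, so there is 1 pure NE.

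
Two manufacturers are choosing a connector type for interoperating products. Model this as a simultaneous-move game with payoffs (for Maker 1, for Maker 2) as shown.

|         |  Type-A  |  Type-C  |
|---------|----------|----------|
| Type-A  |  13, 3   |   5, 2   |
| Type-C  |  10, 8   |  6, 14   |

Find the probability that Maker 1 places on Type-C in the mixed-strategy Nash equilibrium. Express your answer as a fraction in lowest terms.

Maker 1's mix p on Type-A must make Maker 2 indifferent between Type-A and Type-C.
Maker 2's payoff from Type-A: 3p + 8(1−p). From Type-C: 2p + 14(1−p).
Set equal: 1p = 6(1−p) → p = 6/7.
Probability on Type-C is 1 − 6/7 = 1/7.

1/7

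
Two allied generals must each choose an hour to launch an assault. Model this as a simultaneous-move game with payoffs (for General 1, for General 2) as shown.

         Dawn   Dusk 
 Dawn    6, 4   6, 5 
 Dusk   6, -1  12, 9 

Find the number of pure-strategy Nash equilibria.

1

Both Dusk: General 1 gets 12 (best alternative 6); General 2 gets 9 (best alternative -1). Neither deviates — NE.
Both Dawn is not a NE: General 2 would switch to Dusk (5 > 4).
No other cell survives both best-response checks, so there is 1 pure NE.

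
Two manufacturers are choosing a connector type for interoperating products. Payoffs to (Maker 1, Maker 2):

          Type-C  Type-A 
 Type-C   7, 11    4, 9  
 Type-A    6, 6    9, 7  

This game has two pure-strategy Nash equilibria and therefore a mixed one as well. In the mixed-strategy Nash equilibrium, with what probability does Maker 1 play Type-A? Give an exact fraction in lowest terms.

2/3

Maker 1's mix p on Type-C must make Maker 2 indifferent between Type-C and Type-A.
Maker 2's payoff from Type-C: 11p + 6(1−p). From Type-A: 9p + 7(1−p).
Set equal: 2p = 1(1−p) → p = 1/3.
Probability on Type-A is 1 − 1/3 = 2/3.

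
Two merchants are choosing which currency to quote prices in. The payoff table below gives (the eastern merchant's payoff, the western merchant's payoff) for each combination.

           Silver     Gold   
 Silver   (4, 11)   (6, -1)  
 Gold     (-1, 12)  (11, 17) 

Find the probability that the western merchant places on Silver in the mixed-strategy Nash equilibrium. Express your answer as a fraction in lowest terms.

1/2

The western merchant's mix q on Silver must make the eastern merchant indifferent between Silver and Gold.
The eastern merchant's payoff from Silver: 4q + 6(1−q). From Gold: (-1)q + 11(1−q).
Set equal: 5q = 5(1−q) → q = 5/10 = 1/2.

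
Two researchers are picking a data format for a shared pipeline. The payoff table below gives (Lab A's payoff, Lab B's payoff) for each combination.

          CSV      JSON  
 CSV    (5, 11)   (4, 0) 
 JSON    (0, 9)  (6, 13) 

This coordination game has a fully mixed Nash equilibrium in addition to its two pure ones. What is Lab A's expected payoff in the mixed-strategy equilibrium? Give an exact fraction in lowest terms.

Lab B mixes with probability q on CSV, chosen so Lab A is indifferent: 5q + 4(1−q) = 0q + 6(1−q) gives q = 2/7.
Lab A's expected payoff (from either row, since indifferent) is 5·2/7 + 4·5/7 = 30/7.

30/7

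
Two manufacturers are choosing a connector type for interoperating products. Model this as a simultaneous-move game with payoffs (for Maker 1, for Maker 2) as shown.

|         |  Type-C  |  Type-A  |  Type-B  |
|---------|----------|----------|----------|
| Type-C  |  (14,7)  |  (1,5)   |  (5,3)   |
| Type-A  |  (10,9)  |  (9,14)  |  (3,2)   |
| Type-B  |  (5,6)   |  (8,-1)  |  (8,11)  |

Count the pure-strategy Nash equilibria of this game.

3

Both Type-C: Maker 1 gets 14 (best alternative 10); Maker 2 gets 7 (best alternative 5). Neither deviates — NE.
Both Type-A: Maker 1 gets 9 (best alternative 8); Maker 2 gets 14 (best alternative 9). Neither deviates — NE.
Both Type-B: Maker 1 gets 8 (best alternative 5); Maker 2 gets 11 (best alternative 6). Neither deviates — NE.
(Type-B, Type-C) is not a NE: Maker 1 would switch to Type-C (14 > 5).
No other cell survives both best-response checks, so there are 3 pure NE.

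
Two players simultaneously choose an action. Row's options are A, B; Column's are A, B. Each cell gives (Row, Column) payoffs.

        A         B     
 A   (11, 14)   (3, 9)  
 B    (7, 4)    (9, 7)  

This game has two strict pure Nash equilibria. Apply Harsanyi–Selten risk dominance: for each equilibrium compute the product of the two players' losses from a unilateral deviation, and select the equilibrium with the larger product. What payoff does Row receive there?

11

At both A: Row loses 11 − 7 = 4 by deviating; Column loses 14 − 9 = 5. Product = 4·5 = 20.
At both B: Row loses 9 − 3 = 6 by deviating; Column loses 7 − 4 = 3. Product = 6·3 = 18.
20 > 18, so both A is risk-dominant. Row's payoff there is 11.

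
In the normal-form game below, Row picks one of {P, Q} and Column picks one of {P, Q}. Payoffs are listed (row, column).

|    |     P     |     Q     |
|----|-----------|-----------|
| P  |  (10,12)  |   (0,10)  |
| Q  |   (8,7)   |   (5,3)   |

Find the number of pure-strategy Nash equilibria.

Both P: Row gets 10 (best alternative 8); Column gets 12 (best alternative 10). Neither deviates — NE.
Both Q is not a NE: Column would switch to P (7 > 3).
No other cell survives both best-response checks, so there is 1 pure NE.

1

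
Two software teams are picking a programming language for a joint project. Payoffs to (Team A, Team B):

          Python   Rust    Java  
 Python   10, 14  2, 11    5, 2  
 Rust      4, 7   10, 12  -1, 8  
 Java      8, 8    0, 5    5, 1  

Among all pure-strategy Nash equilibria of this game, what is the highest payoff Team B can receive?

14

Both Python is a pure NE (Team A: 10 ≥ 8; Team B: 14 ≥ 11). Team B gets 14.
Both Rust is a pure NE (Team A: 10 ≥ 2; Team B: 12 ≥ 8). Team B gets 12.
Every other cell has a profitable deviation for at least one player. Highest of {14, 12} is 14.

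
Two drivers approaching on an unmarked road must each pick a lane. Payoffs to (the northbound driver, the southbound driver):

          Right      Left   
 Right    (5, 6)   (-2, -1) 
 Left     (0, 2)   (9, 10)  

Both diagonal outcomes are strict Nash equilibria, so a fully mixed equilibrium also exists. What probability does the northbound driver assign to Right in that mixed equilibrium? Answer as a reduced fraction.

The northbound driver's mix p on Right must make the southbound driver indifferent between Right and Left.
The southbound driver's payoff from Right: 6p + 2(1−p). From Left: (-1)p + 10(1−p).
Set equal: 7p = 8(1−p) → p = 8/15.

8/15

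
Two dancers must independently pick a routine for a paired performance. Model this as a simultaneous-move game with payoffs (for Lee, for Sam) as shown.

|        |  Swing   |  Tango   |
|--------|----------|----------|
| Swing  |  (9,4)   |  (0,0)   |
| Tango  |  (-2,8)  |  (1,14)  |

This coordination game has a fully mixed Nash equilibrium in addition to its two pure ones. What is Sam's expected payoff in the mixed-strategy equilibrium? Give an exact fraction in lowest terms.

Lee mixes with probability p on Swing, chosen so Sam is indifferent: 4p + 8(1−p) = 0p + 14(1−p) gives p = 3/5.
Sam's expected payoff is 4·3/5 + 8·2/5 = 28/5.

28/5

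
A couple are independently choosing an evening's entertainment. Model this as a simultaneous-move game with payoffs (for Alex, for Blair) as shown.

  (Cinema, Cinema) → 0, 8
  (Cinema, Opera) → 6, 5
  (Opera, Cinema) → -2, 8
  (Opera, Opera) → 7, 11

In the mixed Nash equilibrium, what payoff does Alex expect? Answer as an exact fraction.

4

Blair mixes with probability q on Cinema, chosen so Alex is indifferent: 0q + 6(1−q) = (-2)q + 7(1−q) gives q = 1/3.
Alex's expected payoff (from either row, since indifferent) is 0·1/3 + 6·2/3 = 4.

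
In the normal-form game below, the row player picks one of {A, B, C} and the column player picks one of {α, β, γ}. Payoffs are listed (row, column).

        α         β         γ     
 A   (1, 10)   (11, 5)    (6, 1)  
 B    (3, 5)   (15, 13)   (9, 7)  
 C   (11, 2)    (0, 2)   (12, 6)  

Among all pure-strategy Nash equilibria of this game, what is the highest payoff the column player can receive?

13

(B, β) is a pure NE (the row player: 15 ≥ 11; the column player: 13 ≥ 7). The column player gets 13.
(C, γ) is a pure NE (the row player: 12 ≥ 9; the column player: 6 ≥ 2). The column player gets 6.
Every other cell has a profitable deviation for at least one player. Highest of {13, 6} is 13.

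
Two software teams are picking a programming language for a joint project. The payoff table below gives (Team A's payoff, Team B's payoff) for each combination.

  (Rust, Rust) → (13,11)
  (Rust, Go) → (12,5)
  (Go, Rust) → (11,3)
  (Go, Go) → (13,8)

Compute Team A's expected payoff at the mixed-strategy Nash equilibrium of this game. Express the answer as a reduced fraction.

37/3

Team B mixes with probability q on Rust, chosen so Team A is indifferent: 13q + 12(1−q) = 11q + 13(1−q) gives q = 1/3.
Team A's expected payoff (from either row, since indifferent) is 13·1/3 + 12·2/3 = 37/3.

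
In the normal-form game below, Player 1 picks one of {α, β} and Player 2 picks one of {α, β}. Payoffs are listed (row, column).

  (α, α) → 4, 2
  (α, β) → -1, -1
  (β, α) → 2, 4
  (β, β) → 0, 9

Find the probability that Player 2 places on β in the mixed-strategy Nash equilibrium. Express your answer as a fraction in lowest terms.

2/3

Player 2's mix q on α must make Player 1 indifferent between α and β.
Player 1's payoff from α: 4q + (-1)(1−q). From β: 2q + 0(1−q).
Set equal: 2q = 1(1−q) → q = 1/3.
Probability on β is 1 − 1/3 = 2/3.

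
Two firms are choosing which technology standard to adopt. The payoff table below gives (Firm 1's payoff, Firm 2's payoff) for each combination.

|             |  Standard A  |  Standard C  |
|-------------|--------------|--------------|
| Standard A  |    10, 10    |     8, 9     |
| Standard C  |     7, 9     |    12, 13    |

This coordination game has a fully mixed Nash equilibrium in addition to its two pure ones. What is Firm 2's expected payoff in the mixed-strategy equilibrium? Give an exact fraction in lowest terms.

Firm 1 mixes with probability p on Standard A, chosen so Firm 2 is indifferent: 10p + 9(1−p) = 9p + 13(1−p) gives p = 4/5.
Firm 2's expected payoff is 10·4/5 + 9·1/5 = 49/5.

49/5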